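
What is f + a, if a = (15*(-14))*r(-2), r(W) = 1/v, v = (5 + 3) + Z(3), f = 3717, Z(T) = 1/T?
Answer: 18459/5 ≈ 3691.8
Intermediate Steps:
Z(T) = 1/T
v = 25/3 (v = (5 + 3) + 1/3 = 8 + ⅓ = 25/3 ≈ 8.3333)
r(W) = 3/25 (r(W) = 1/(25/3) = 3/25)
a = -126/5 (a = (15*(-14))*(3/25) = -210*3/25 = -126/5 ≈ -25.200)
f + a = 3717 - 126/5 = 18459/5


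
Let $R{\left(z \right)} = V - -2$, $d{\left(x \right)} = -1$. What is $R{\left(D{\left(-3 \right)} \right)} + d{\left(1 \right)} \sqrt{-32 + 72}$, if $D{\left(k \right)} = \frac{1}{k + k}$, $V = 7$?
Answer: $9 - 2 \sqrt{10} \approx 2.6754$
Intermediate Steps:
$D{\left(k \right)} = \frac{1}{2 k}$
$R{\left(z \right)} = 9$ ($R{\left(z \right)} = 7 - -2 = 7 + 2 = 9$)
$R{\left(D{\left(-3 \right)} \right)} + d{\left(1 \right)} \sqrt{-32 + 72} = 9 - \sqrt{-32 + 72} = 9 - \sqrt{40} = 9 - 2 \sqrt{10}$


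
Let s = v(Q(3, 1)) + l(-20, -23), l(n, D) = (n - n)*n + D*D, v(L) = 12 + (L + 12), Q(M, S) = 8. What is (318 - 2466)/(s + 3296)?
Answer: -2148/3857 ≈ -0.55691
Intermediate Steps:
v(L) = 24 + L (v(L) = 12 + (12 + L) = 24 + L)
l(n, D) = D² (l(n, D) = 0*n + D² = 0 + D² = D²)
s = 561 (s = (24 + 8) + (-23)² = 32 + 529 = 561)
(318 - 2466)/(s + 3296) = (318 - 2466)/(561 + 3296) = -2148/3857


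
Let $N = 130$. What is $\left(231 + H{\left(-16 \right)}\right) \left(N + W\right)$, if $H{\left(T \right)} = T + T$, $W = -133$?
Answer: $-597$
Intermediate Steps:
$H{\left(T \right)} = 2 T$
$\left(231 + H{\left(-16 \right)}\right) \left(N + W\right) = \left(231 + 2 \left(-16\right)\right) \left(130 - 133\right) = \left(231 - 32\right) \left(-3\right) = 199 \left(-3\right) = -597$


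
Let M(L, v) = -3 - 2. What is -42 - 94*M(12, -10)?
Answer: 428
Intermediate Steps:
M(L, v) = -5
-42 - 94*M(12, -10) = -42 - 94*(-5) = -42 + 470 = 428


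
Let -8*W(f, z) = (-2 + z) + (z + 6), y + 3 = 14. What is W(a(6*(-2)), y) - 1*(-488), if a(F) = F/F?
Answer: 1939/4 ≈ 484.75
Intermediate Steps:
y = 11 (y = -3 + 14 = 11)
a(F) = 1
W(f, z) = -1/2 - z/4 (W(f, z) = -((-2 + z) + (z + 6))/8 = -((-2 + z) + (6 + z))/8 = -(4 + 2*z)/8 = -1/2 - z/4)
W(a(6*(-2)), y) - 1*(-488) = (-1/2 - 1/4*11) - 1*(-488) = (-1/2 - 11/4) + 488 = -13/4 + 488 = 1939/4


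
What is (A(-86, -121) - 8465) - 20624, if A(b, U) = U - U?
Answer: -29089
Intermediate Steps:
A(b, U) = 0
(A(-86, -121) - 8465) - 20624 = (0 - 8465) - 20624 = -8465 - 20624 = -29089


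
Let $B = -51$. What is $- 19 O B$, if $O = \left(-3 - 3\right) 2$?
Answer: $-11628$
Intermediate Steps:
$O = -12$ ($O = \left(-6\right) 2 = -12$)
$- 19 O B = \left(-19\right) \left(-12\right) \left(-51\right) = 228 \left(-51\right) = -11628$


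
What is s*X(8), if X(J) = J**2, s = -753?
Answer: -48192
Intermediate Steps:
s*X(8) = -753*8**2 = -753*64 = -48192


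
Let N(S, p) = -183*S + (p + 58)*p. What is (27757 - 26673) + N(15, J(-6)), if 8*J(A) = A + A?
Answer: -6983/4 ≈ -1745.8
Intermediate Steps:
J(A) = A/4 (J(A) = (A + A)/8 = (2*A)/8 = A/4)
N(S, p) = -183*S + p*(58 + p) (N(S, p) = -183*S + (58 + p)*p = -183*S + p*(58 + p))
(27757 - 26673) + N(15, J(-6)) = (27757 - 26673) + (((¼)*(-6))² - 183*15 + 58*((¼)*(-6))) = 1084 + ((-3/2)² - 2745 + 58*(-3/2)) = 1084 + (9/4 - 2745 - 87) = 1084 - 11319/4 = -6983/4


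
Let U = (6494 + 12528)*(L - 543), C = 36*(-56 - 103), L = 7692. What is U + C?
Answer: 135982554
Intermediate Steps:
C = -5724 (C = 36*(-159) = -5724)
U = 135988278 (U = (6494 + 12528)*(7692 - 543) = 19022*7149 = 135988278)
U + C = 135988278 - 5724 = 135982554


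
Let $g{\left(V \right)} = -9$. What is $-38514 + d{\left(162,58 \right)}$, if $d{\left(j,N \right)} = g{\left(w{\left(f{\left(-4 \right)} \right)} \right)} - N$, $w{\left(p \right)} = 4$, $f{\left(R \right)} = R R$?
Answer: $-38581$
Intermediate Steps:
$f{\left(R \right)} = R^{2}$
$d{\left(j,N \right)} = -9 - N$
$-38514 + d{\left(162,58 \right)} = -38514 - 67 = -38581$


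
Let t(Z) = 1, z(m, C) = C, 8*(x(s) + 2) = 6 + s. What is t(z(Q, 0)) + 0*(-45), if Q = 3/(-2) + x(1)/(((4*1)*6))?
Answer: 1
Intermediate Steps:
x(s) = -5/4 + s/8 (x(s) = -2 + (6 + s)/8 = -2 + (3/4 + s/8) = -5/4 + s/8)
Q = -99/64 (Q = 3/(-2) + (-5/4 + (1/8)*1)/(((4*1)*6)) = 3*(-1/2) + (-5/4 + 1/8)/((4*6)) = -3/2 - 9/8/24 = -3/2 - 9/8*1/24 = -3/2 - 3/64 = -99/64 ≈ -1.5469)
t(z(Q, 0)) + 0*(-45) = 1 + 0*(-45) = 1 + 0 = 1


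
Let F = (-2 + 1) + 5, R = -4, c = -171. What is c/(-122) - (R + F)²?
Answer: 171/122 ≈ 1.4016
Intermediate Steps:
F = 4 (F = -1 + 5 = 4)
c/(-122) - (R + F)² = -171/(-122) - (-4 + 4)² = -171*(-1/122) - 1*0² = 171/122 - 1*0 = 171/122 + 0 = 171/122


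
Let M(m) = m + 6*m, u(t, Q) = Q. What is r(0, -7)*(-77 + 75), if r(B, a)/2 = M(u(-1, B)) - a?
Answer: -28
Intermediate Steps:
M(m) = 7*m
r(B, a) = -2*a + 14*B (r(B, a) = 2*(7*B - a) = 2*(-a + 7*B) = -2*a + 14*B)
r(0, -7)*(-77 + 75) = (-2*(-7) + 14*0)*(-77 + 75) = (14 + 0)*(-2) = 14*(-2) = -28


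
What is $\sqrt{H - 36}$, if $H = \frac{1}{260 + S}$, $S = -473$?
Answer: $\frac{i \sqrt{1633497}}{213} \approx 6.0004 i$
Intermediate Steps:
$H = - \frac{1}{213}$ ($H = \frac{1}{260 - 473} = \frac{1}{-213} = - \frac{1}{213} \approx -0.0046948$)
$\sqrt{H - 36} = \sqrt{- \frac{1}{213} - 36} = \sqrt{- \frac{7669}{213}} = \frac{i \sqrt{1633497}}{213}$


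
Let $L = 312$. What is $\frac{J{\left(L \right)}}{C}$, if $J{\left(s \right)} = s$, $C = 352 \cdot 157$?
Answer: $\frac{39}{6908} \approx 0.0056456$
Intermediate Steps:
$C = 55264$
$\frac{J{\left(L \right)}}{C} = \frac{312}{55264} = 312 \cdot \frac{1}{55264} = \frac{39}{6908}$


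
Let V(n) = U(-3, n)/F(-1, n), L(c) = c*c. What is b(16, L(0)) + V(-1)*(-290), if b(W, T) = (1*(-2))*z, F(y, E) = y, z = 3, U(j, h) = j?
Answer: -876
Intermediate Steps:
L(c) = c**2
V(n) = 3 (V(n) = -3/(-1) = -3*(-1) = 3)
b(W, T) = -6 (b(W, T) = (1*(-2))*3 = -2*3 = -6)
b(16, L(0)) + V(-1)*(-290) = -6 + 3*(-290) = -6 - 870 = -876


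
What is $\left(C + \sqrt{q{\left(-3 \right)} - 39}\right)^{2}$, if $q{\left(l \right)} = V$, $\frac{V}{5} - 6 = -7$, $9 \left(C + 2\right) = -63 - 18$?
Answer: $77 - 44 i \sqrt{11} \approx 77.0 - 145.93 i$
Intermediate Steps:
$C = -11$ ($C = -2 + \frac{-63 - 18}{9} = -2 + \frac{1}{9} \left(-81\right) = -2 - 9 = -11$)
$V = -5$ ($V = 30 + 5 \left(-7\right) = 30 - 35 = -5$)
$q{\left(l \right)} = -5$
$\left(C + \sqrt{q{\left(-3 \right)} - 39}\right)^{2} = \left(-11 + \sqrt{-5 - 39}\right)^{2} = \left(-11 + \sqrt{-44}\right)^{2} = \left(-11 + 2 i \sqrt{11}\right)^{2}$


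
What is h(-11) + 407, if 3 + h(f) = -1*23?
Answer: 381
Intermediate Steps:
h(f) = -26 (h(f) = -3 - 1*23 = -3 - 23 = -26)
h(-11) + 407 = -26 + 407 = 381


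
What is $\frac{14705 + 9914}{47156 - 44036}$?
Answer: $\frac{24619}{3120} \approx 7.8907$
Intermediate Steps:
$\frac{14705 + 9914}{47156 - 44036} = \frac{24619}{3120}$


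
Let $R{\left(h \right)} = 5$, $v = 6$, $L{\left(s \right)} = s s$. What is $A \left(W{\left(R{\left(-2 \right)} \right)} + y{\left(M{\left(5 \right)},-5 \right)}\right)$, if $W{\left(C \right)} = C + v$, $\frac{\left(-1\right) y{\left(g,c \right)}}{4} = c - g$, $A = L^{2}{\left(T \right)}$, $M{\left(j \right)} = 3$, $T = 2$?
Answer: $688$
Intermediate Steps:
$L{\left(s \right)} = s^{2}$
$A = 16$ ($A = \left(2^{2}\right)^{2} = 4^{2} = 16$)
$y{\left(g,c \right)} = - 4 c + 4 g$ ($y{\left(g,c \right)} = - 4 \left(c - g\right) = - 4 c + 4 g$)
$W{\left(C \right)} = 6 + C$ ($W{\left(C \right)} = C + 6 = 6 + C$)
$A \left(W{\left(R{\left(-2 \right)} \right)} + y{\left(M{\left(5 \right)},-5 \right)}\right) = 16 \left(\left(6 + 5\right) + \left(\left(-4\right) \left(-5\right) + 4 \cdot 3\right)\right) = 16 \left(11 + \left(20 + 12\right)\right) = 16 \left(11 + 32\right) = 16 \cdot 43 = 688$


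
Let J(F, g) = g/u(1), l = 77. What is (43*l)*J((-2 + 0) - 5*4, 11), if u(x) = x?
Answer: 36421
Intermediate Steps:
J(F, g) = g (J(F, g) = g/1 = g*1 = g)
(43*l)*J((-2 + 0) - 5*4, 11) = (43*77)*11 = 3311*11 = 36421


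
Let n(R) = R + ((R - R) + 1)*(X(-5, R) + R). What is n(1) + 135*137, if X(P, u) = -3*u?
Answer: 18494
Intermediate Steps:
n(R) = -R (n(R) = R + ((R - R) + 1)*(-3*R + R) = R + (0 + 1)*(-2*R) = R + 1*(-2*R) = R - 2*R = -R)
n(1) + 135*137 = -1*1 + 135*137 = -1 + 18495 = 18494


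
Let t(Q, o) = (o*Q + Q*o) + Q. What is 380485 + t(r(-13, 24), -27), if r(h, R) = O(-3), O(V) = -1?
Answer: 380538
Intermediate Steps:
r(h, R) = -1
t(Q, o) = Q + 2*Q*o (t(Q, o) = (Q*o + Q*o) + Q = 2*Q*o + Q = Q + 2*Q*o)
380485 + t(r(-13, 24), -27) = 380485 - (1 + 2*(-27)) = 380485 - (1 - 54) = 380485 - 1*(-53) = 380485 + 53 = 380538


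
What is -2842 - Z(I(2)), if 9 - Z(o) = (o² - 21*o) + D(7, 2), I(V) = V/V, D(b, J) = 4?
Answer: -2867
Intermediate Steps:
I(V) = 1
Z(o) = 5 - o² + 21*o (Z(o) = 9 - ((o² - 21*o) + 4) = 9 - (4 + o² - 21*o) = 9 + (-4 - o² + 21*o) = 5 - o² + 21*o)
-2842 - Z(I(2)) = -2842 - (5 - 1*1² + 21*1) = -2842 - (5 - 1*1 + 21) = -2842 - (5 - 1 + 21) = -2842 - 1*25 = -2842 - 25 = -2867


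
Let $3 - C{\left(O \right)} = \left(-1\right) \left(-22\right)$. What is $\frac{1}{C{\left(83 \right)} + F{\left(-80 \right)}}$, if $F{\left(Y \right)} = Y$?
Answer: $- \frac{1}{99} \approx -0.010101$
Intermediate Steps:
$C{\left(O \right)} = -19$ ($C{\left(O \right)} = 3 - \left(-1\right) \left(-22\right) = 3 - 22 = -19$)
$\frac{1}{C{\left(83 \right)} + F{\left(-80 \right)}} = \frac{1}{-19 - 80} = \frac{1}{-99} = - \frac{1}{99}$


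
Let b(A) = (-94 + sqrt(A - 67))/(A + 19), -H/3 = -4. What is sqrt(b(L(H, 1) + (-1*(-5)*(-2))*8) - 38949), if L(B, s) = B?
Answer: sqrt(-1908407 - 3*I*sqrt(15))/7 ≈ 0.00060076 - 197.35*I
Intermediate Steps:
H = 12 (H = -3*(-4) = 12)
b(A) = (-94 + sqrt(-67 + A))/(19 + A)
sqrt(b(L(H, 1) + (-1*(-5)*(-2))*8) - 38949) = sqrt((-94 + sqrt(-67 + (12 + (-1*(-5)*(-2))*8)))/(19 + (12 + (-1*(-5)*(-2))*8)) - 38949) = sqrt((-94 + sqrt(-67 + (12 + (5*(-2))*8)))/(19 + (12 + (5*(-2))*8)) - 38949) = sqrt((-94 + sqrt(-67 + (12 - 10*8)))/(19 + (12 - 10*8)) - 38949) = sqrt((-94 + sqrt(-67 + (12 - 80)))/(19 + (12 - 80)) - 38949) = sqrt((-94 + sqrt(-67 - 68))/(19 - 68) - 38949) = sqrt((-94 + sqrt(-135))/(-49) - 38949) = sqrt(-(-94 + 3*I*sqrt(15))/49 - 38949) = sqrt((94/49 - 3*I*sqrt(15)/49) - 38949) = sqrt(-1908407/49 - 3*I*sqrt(15)/49)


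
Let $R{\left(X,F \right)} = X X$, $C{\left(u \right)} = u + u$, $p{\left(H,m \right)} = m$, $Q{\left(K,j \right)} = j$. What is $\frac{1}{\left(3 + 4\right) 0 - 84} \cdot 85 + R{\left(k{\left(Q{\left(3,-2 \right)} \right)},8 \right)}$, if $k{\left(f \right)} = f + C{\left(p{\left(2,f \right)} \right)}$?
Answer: $\frac{2939}{84} \approx 34.988$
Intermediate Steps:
$C{\left(u \right)} = 2 u$
$k{\left(f \right)} = 3 f$ ($k{\left(f \right)} = f + 2 f = 3 f$)
$R{\left(X,F \right)} = X^{2}$
$\frac{1}{\left(3 + 4\right) 0 - 84} \cdot 85 + R{\left(k{\left(Q{\left(3,-2 \right)} \right)},8 \right)} = \frac{1}{\left(3 + 4\right) 0 - 84} \cdot 85 + \left(3 \left(-2\right)\right)^{2} = \frac{1}{7 \cdot 0 - 84} \cdot 85 + \left(-6\right)^{2} = \frac{1}{0 - 84} \cdot 85 + 36 = \frac{1}{-84} \cdot 85 + 36 = \left(- \frac{1}{84}\right) 85 + 36 = - \frac{85}{84} + 36 = \frac{2939}{84}$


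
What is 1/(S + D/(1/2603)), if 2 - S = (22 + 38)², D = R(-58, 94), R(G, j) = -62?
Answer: -1/164984 ≈ -6.0612e-6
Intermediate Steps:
D = -62
S = -3598 (S = 2 - (22 + 38)² = 2 - 1*60² = 2 - 1*3600 = 2 - 3600 = -3598)
1/(S + D/(1/2603)) = 1/(-3598 - 62/(1/2603)) = 1/(-3598 - 62/1/2603) = 1/(-3598 - 62*2603) = 1/(-3598 - 161386) = 1/(-164984) = -1/164984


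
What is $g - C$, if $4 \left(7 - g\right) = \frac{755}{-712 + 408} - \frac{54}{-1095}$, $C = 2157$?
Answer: $- \frac{953985897}{443840} \approx -2149.4$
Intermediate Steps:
$g = \frac{3376983}{443840}$ ($g = 7 - \frac{\frac{755}{-712 + 408} - \frac{54}{-1095}}{4} = 7 - \frac{\frac{755}{-304} - - \frac{18}{365}}{4} = 7 - \frac{755 \left(- \frac{1}{304}\right) + \frac{18}{365}}{4} = 7 - \frac{- \frac{755}{304} + \frac{18}{365}}{4} = 7 - - \frac{270103}{443840} = 7 + \frac{270103}{443840} = \frac{3376983}{443840} \approx 7.6086$)
$g - C = \frac{3376983}{443840} - 2157 = - \frac{953985897}{443840}$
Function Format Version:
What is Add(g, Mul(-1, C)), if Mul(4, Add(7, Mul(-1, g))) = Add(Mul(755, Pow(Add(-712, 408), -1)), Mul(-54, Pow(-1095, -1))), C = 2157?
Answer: Rational(-953985897, 443840) ≈ -2149.4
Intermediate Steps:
g = Rational(3376983, 443840) (g = Add(7, Mul(Rational(-1, 4), Add(Mul(755, Pow(Add(-712, 408), -1)), Mul(-54, Pow(-1095, -1))))) = Add(7, Mul(Rational(-1, 4), Add(Mul(755, Pow(-304, -1)), Mul(-54, Rational(-1, 1095))))) = Add(7, Mul(Rational(-1, 4), Add(Mul(755, Rational(-1, 304)), Rational(18, 365)))) = Add(7, Mul(Rational(-1, 4), Add(Rational(-755, 304), Rational(18, 365)))) = Add(7, Mul(Rational(-1, 4), Rational(-270103, 110960))) = Add(7, Rational(270103, 443840)) = Rational(3376983, 443840) ≈ 7.6086)
Add(g, Mul(-1, C)) = Add(Rational(3376983, 443840), Mul(-1, 2157)) = Add(Rational(3376983, 443840), -2157) = Rational(-953985897, 443840)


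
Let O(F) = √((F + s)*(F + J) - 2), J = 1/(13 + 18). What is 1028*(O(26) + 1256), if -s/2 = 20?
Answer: 1291168 + 4112*I*√22010/31 ≈ 1.2912e+6 + 19679.0*I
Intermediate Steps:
s = -40 (s = -2*20 = -40)
J = 1/31 ≈ 0.032258
O(F) = √(-2 + (-40 + F)*(1/31 + F)) (O(F) = √((F - 40)*(F + 1/31) - 2) = √((-40 + F)*(1/31 + F) - 2) = √(-2 + (-40 + F)*(1/31 + F)))
1028*(O(26) + 1256) = 1028*(√(-3162 - 38409*26 + 961*26²)/31 + 1256) = 1028*(√(-3162 - 998634 + 961*676)/31 + 1256) = 1028*(√(-3162 - 998634 + 649636)/31 + 1256) = 1028*(√(-352160)/31 + 1256) = 1028*((4*I*√22010)/31 + 1256) = 1028*(4*I*√22010/31 + 1256) = 1028*(1256 + 4*I*√22010/31) = 1291168 + 4112*I*√22010/31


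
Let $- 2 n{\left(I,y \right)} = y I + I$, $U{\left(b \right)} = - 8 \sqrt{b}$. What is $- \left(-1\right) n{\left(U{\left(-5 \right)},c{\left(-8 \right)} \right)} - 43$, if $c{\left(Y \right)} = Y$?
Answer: $-43 - 28 i \sqrt{5} \approx -43.0 - 62.61 i$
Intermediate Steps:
$n{\left(I,y \right)} = - \frac{I}{2} - \frac{I y}{2}$ ($n{\left(I,y \right)} = - \frac{y I + I}{2} = - \frac{I y + I}{2} = - \frac{I + I y}{2} = - \frac{I}{2} - \frac{I y}{2}$)
$- \left(-1\right) n{\left(U{\left(-5 \right)},c{\left(-8 \right)} \right)} - 43 = - \left(-1\right) \left(- \frac{- 8 \sqrt{-5} \left(1 - 8\right)}{2}\right) - 43 = - \left(-1\right) \left(\left(- \frac{1}{2}\right) \left(- 8 i \sqrt{5}\right) \left(-7\right)\right) - 43 = - \left(-1\right) \left(- 28 i \sqrt{5}\right) - 43 = - 28 i \sqrt{5} - 43 = -43 - 28 i \sqrt{5}$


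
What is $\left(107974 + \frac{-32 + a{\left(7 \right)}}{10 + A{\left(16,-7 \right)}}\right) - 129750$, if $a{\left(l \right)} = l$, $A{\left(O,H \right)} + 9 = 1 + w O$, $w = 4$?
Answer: $- \frac{1437241}{66} \approx -21776.0$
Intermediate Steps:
$A{\left(O,H \right)} = -8 + 4 O$ ($A{\left(O,H \right)} = -9 + \left(1 + 4 O\right) = -8 + 4 O$)
$\left(107974 + \frac{-32 + a{\left(7 \right)}}{10 + A{\left(16,-7 \right)}}\right) - 129750 = \left(107974 + \frac{-32 + 7}{10 + \left(-8 + 4 \cdot 16\right)}\right) - 129750 = \left(107974 - \frac{25}{10 + \left(-8 + 64\right)}\right) - 129750 = \left(107974 - \frac{25}{10 + 56}\right) - 129750 = \left(107974 - \frac{25}{66}\right) - 129750 = \frac{7126259}{66} - 129750 = - \frac{1437241}{66}$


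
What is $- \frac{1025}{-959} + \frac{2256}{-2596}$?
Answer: $\frac{124349}{622391} \approx 0.19979$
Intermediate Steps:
$- \frac{1025}{-959} + \frac{2256}{-2596} = \left(-1025\right) \left(- \frac{1}{959}\right) + 2256 \left(- \frac{1}{2596}\right) = \frac{1025}{959} - \frac{564}{649} = \frac{124349}{622391}$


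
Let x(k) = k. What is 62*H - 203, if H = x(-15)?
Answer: -1133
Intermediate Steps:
H = -15
62*H - 203 = 62*(-15) - 203 = -930 - 203 = -1133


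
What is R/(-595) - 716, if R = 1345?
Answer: -85473/119 ≈ -718.26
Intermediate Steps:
R/(-595) - 716 = 1345/(-595) - 716 = -1/595*1345 - 716 = -269/119 - 716 = -85473/119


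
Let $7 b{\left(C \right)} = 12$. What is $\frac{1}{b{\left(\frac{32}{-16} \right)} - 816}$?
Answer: $- \frac{7}{5700} \approx -0.0012281$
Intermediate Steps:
$b{\left(C \right)} = \frac{12}{7}$ ($b{\left(C \right)} = \frac{1}{7} \cdot 12 = \frac{12}{7}$)
$\frac{1}{b{\left(\frac{32}{-16} \right)} - 816} = \frac{1}{\frac{12}{7} - 816} = \frac{1}{- \frac{5700}{7}} = - \frac{7}{5700}$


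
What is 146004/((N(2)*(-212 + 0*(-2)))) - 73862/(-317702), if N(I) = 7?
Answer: -826359850/8419103 ≈ -98.153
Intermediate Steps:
146004/((N(2)*(-212 + 0*(-2)))) - 73862/(-317702) = 146004/((7*(-212 + 0*(-2)))) - 73862/(-317702) = 146004/((7*(-212 + 0))) - 73862*(-1/317702) = 146004/((7*(-212))) + 36931/158851 = 146004/(-1484) + 36931/158851 = 146004*(-1/1484) + 36931/158851 = -36501/371 + 36931/158851 = -826359850/8419103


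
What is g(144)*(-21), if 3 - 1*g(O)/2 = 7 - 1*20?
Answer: -672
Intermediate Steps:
g(O) = 32 (g(O) = 6 - 2*(7 - 1*20) = 6 - 2*(7 - 20) = 6 - 2*(-13) = 6 + 26 = 32)
g(144)*(-21) = 32*(-21) = -672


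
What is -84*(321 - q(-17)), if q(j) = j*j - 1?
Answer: -2772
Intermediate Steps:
q(j) = -1 + j² (q(j) = j² - 1 = -1 + j²)
-84*(321 - q(-17)) = -84*(321 - (-1 + (-17)²)) = -84*(321 - (-1 + 289)) = -84*(321 - 1*288) = -84*(321 - 288) = -84*33 = -2772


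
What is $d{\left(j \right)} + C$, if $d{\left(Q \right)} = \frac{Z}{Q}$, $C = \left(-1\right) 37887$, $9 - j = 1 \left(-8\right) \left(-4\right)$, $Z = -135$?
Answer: $- \frac{871266}{23} \approx -37881.0$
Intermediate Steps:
$j = -23$ ($j = 9 - 1 \left(-8\right) \left(-4\right) = 9 - \left(-8\right) \left(-4\right) = 9 - 32 = -23$)
$C = -37887$
$d{\left(Q \right)} = - \frac{135}{Q}$
$d{\left(j \right)} + C = - \frac{135}{-23} - 37887 = \left(-135\right) \left(- \frac{1}{23}\right) - 37887 = \frac{135}{23} - 37887 = - \frac{871266}{23}$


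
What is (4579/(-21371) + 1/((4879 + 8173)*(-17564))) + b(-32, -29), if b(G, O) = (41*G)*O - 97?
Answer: 185928561770436005/4899201904688 ≈ 37951.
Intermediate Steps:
b(G, O) = -97 + 41*G*O (b(G, O) = 41*G*O - 97 = -97 + 41*G*O)
(4579/(-21371) + 1/((4879 + 8173)*(-17564))) + b(-32, -29) = (4579/(-21371) + 1/((4879 + 8173)*(-17564))) + (-97 + 41*(-32)*(-29)) = (4579*(-1/21371) - 1/17564/13052) + (-97 + 38048) = (-4579/21371 + (1/13052)*(-1/17564)) + 37951 = (-4579/21371 - 1/229245328) + 37951 = -1049714378283/4899201904688 + 37951 = 185928561770436005/4899201904688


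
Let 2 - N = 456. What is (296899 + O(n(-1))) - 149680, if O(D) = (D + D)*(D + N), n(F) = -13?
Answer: 159361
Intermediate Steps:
N = -454 (N = 2 - 1*456 = 2 - 456 = -454)
O(D) = 2*D*(-454 + D) (O(D) = (D + D)*(D - 454) = (2*D)*(-454 + D) = 2*D*(-454 + D))
(296899 + O(n(-1))) - 149680 = (296899 + 2*(-13)*(-454 - 13)) - 149680 = (296899 + 2*(-13)*(-467)) - 149680 = (296899 + 12142) - 149680 = 309041 - 149680 = 159361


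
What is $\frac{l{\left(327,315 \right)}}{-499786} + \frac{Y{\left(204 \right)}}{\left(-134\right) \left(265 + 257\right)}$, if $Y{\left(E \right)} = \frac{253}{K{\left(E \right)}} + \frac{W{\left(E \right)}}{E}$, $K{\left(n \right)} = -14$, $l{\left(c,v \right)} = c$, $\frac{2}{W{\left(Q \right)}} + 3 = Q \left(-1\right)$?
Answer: $- \frac{179951675}{454510457658} \approx -0.00039592$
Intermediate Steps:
$W{\left(Q \right)} = \frac{2}{-3 - Q}$ ($W{\left(Q \right)} = \frac{2}{-3 + Q \left(-1\right)} = \frac{2}{-3 - Q}$)
$Y{\left(E \right)} = - \frac{253}{14} - \frac{2}{E \left(3 + E\right)}$ ($Y{\left(E \right)} = \frac{253}{-14} + \frac{\left(-2\right) \frac{1}{3 + E}}{E} = 253 \left(- \frac{1}{14}\right) - \frac{2}{E \left(3 + E\right)} = - \frac{253}{14} - \frac{2}{E \left(3 + E\right)}$)
$\frac{l{\left(327,315 \right)}}{-499786} + \frac{Y{\left(204 \right)}}{\left(-134\right) \left(265 + 257\right)} = \frac{327}{-499786} + \frac{\frac{1}{14} \cdot \frac{1}{204} \frac{1}{3 + 204} \left(-28 - 51612 \left(3 + 204\right)\right)}{\left(-134\right) \left(265 + 257\right)} = 327 \left(- \frac{1}{499786}\right) + \frac{\frac{1}{14} \cdot \frac{1}{204} \cdot \frac{1}{207} \left(-28 - 51612 \cdot 207\right)}{\left(-134\right) 522} = - \frac{327}{499786} + \frac{\frac{1}{14} \cdot \frac{1}{204} \cdot \frac{1}{207} \left(-28 - 10683684\right)}{-69948} = - \frac{327}{499786} + \frac{1}{14} \cdot \frac{1}{204} \cdot \frac{1}{207} \left(-10683712\right) \left(- \frac{1}{69948}\right) = - \frac{327}{499786} - - \frac{333866}{1292271813} = - \frac{327}{499786} + \frac{333866}{1292271813} = - \frac{179951675}{454510457658}$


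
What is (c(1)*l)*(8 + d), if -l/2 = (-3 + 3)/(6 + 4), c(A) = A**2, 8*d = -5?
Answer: 0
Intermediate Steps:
d = -5/8 (d = (1/8)*(-5) = -5/8 ≈ -0.62500)
l = 0 (l = -2*(-3 + 3)/(6 + 4) = -0/10 = -2*0 = 0)
(c(1)*l)*(8 + d) = (1**2*0)*(8 - 5/8) = (1*0)*(59/8) = 0*(59/8) = 0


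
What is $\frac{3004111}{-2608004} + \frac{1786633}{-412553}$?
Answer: $- \frac{5898901015915}{1075939874212} \approx -5.4826$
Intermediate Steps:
$\frac{3004111}{-2608004} + \frac{1786633}{-412553} = 3004111 \left(- \frac{1}{2608004}\right) + 1786633 \left(- \frac{1}{412553}\right) = - \frac{3004111}{2608004} - \frac{1786633}{412553} = - \frac{5898901015915}{1075939874212}$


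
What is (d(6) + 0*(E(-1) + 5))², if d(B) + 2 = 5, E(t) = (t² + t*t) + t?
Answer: 9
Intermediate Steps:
E(t) = t + 2*t² (E(t) = (t² + t²) + t = 2*t² + t = t + 2*t²)
d(B) = 3 (d(B) = -2 + 5 = 3)
(d(6) + 0*(E(-1) + 5))² = (3 + 0*(-(1 + 2*(-1)) + 5))² = (3 + 0*(-(1 - 2) + 5))² = (3 + 0*(-1*(-1) + 5))² = (3 + 0*(1 + 5))² = (3 + 0*6)² = (3 + 0)² = 3² = 9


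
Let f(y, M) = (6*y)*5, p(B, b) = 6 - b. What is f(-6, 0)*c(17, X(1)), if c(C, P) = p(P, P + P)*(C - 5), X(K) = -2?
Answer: -21600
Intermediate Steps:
f(y, M) = 30*y
c(C, P) = (-5 + C)*(6 - 2*P) (c(C, P) = (6 - (P + P))*(C - 5) = (6 - 2*P)*(-5 + C) = (-5 + C)*(6 - 2*P))
f(-6, 0)*c(17, X(1)) = (30*(-6))*(-2*(-5 + 17)*(-3 - 2)) = -(-360)*12*(-5) = -180*120 = -21600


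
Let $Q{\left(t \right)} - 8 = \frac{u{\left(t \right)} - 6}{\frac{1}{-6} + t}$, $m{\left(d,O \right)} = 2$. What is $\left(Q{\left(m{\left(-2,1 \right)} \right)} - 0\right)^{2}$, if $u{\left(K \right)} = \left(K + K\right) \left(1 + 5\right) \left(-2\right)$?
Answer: $\frac{55696}{121} \approx 460.3$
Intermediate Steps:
$u{\left(K \right)} = - 24 K$ ($u{\left(K \right)} = 2 K 6 \left(-2\right) = 12 K \left(-2\right) = - 24 K$)
$Q{\left(t \right)} = 8 + \frac{-6 - 24 t}{- \frac{1}{6} + t}$ ($Q{\left(t \right)} = 8 + \frac{- 24 t - 6}{\frac{1}{-6} + t} = 8 + \frac{-6 - 24 t}{- \frac{1}{6} + t}$)
$\left(Q{\left(m{\left(-2,1 \right)} \right)} - 0\right)^{2} = \left(\frac{4 \left(-11 - 48\right)}{-1 + 6 \cdot 2} - 0\right)^{2} = \left(\frac{4 \left(-11 - 48\right)}{-1 + 12} + 0\right)^{2} = \left(4 \cdot \frac{1}{11} \left(-59\right) + 0\right)^{2} = \left(- \frac{236}{11} + 0\right)^{2} = \left(- \frac{236}{11}\right)^{2} = \frac{55696}{121}$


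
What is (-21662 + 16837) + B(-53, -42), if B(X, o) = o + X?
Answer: -4920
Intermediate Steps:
B(X, o) = X + o
(-21662 + 16837) + B(-53, -42) = (-21662 + 16837) + (-53 - 42) = -4825 - 95 = -4920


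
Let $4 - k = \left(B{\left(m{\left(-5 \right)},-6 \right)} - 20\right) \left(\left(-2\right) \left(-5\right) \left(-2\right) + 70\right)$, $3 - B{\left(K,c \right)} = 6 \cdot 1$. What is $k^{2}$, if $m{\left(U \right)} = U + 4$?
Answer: $1331716$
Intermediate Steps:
$m{\left(U \right)} = 4 + U$
$B{\left(K,c \right)} = -3$ ($B{\left(K,c \right)} = 3 - 6 \cdot 1 = 3 - 6 = -3$)
$k = 1154$ ($k = 4 - \left(-3 - 20\right) \left(\left(-2\right) \left(-5\right) \left(-2\right) + 70\right) = 4 - - 23 \left(10 \left(-2\right) + 70\right) = 4 - - 23 \left(-20 + 70\right) = 4 - \left(-23\right) 50 = 4 - -1150 = 4 + 1150 = 1154$)
$k^{2} = 1154^{2} = 1331716$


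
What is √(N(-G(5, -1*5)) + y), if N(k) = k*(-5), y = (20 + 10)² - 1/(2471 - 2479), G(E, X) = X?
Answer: √14002/4 ≈ 29.583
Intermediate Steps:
y = 7201/8 (y = 30² - 1/(-8) = 900 - 1*(-⅛) = 900 + ⅛ = 7201/8 ≈ 900.13)
N(k) = -5*k
√(N(-G(5, -1*5)) + y) = √(-(-5)*(-1*5) + 7201/8) = √(-(-5)*(-5) + 7201/8) = √(-5*5 + 7201/8) = √(-25 + 7201/8) = √(7001/8) = √14002/4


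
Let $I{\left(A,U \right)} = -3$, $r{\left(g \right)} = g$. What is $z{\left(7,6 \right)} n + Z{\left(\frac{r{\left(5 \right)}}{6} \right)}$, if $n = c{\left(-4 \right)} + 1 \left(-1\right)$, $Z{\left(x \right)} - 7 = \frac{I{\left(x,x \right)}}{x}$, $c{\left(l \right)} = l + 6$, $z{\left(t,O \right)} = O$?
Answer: $\frac{47}{5} \approx 9.4$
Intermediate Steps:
$c{\left(l \right)} = 6 + l$
$Z{\left(x \right)} = 7 - \frac{3}{x}$
$n = 1$ ($n = \left(6 - 4\right) + 1 \left(-1\right) = 2 - 1 = 1$)
$z{\left(7,6 \right)} n + Z{\left(\frac{r{\left(5 \right)}}{6} \right)} = 6 \cdot 1 + \left(7 - \frac{3}{5 \cdot \frac{1}{6}}\right) = 6 + \left(7 - \frac{3}{5 \cdot \frac{1}{6}}\right) = 6 + \left(7 - \frac{3}{\frac{5}{6}}\right) = 6 + \left(7 - \frac{18}{5}\right) = 6 + \frac{17}{5} = \frac{47}{5}$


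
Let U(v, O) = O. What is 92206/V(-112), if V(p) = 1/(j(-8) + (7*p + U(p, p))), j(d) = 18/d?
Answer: -165648079/2 ≈ -8.2824e+7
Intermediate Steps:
V(p) = 1/(-9/4 + 8*p) (V(p) = 1/(18/(-8) + (7*p + p)) = 1/(18*(-⅛) + 8*p) = 1/(-9/4 + 8*p))
92206/V(-112) = 92206/((4/(-9 + 32*(-112)))) = 92206/((4/(-9 - 3584))) = 92206/((4/(-3593))) = 92206/((4*(-1/3593))) = 92206/(-4/3593) = 92206*(-3593/4) = -165648079/2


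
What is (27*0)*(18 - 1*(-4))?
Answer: 0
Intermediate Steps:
(27*0)*(18 - 1*(-4)) = 0*(18 + 4) = 0*22 = 0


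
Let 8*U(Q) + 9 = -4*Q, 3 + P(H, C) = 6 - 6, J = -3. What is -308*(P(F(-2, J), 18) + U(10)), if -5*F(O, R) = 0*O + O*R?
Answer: 5621/2 ≈ 2810.5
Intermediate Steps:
F(O, R) = -O*R/5 (F(O, R) = -(0*O + O*R)/5 = -(0 + O*R)/5 = -O*R/5)
P(H, C) = -3 (P(H, C) = -3 + (6 - 6) = -3 + 0 = -3)
U(Q) = -9/8 - Q/2 (U(Q) = -9/8 + (-4*Q)/8 = -9/8 - Q/2)
-308*(P(F(-2, J), 18) + U(10)) = -308*(-3 + (-9/8 - ½*10)) = -308*(-3 + (-9/8 - 5)) = -308*(-3 - 49/8) = -308*(-73/8) = 5621/2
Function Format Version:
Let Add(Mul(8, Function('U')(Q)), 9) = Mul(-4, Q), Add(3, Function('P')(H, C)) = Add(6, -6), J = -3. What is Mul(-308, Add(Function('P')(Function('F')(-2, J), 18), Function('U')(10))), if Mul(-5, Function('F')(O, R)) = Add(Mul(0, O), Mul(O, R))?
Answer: Rational(5621, 2) ≈ 2810.5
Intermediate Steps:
Function('F')(O, R) = Mul(Rational(-1, 5), O, R) (Function('F')(O, R) = Mul(Rational(-1, 5), Add(Mul(0, O), Mul(O, R))) = Mul(Rational(-1, 5), Add(0, Mul(O, R))) = Mul(Rational(-1, 5), Mul(O, R)) = Mul(Rational(-1, 5), O, R))
Function('P')(H, C) = -3 (Function('P')(H, C) = Add(-3, Add(6, -6)) = Add(-3, 0) = -3)
Function('U')(Q) = Add(Rational(-9, 8), Mul(Rational(-1, 2), Q)) (Function('U')(Q) = Add(Rational(-9, 8), Mul(Rational(1, 8), Mul(-4, Q))) = Add(Rational(-9, 8), Mul(Rational(-1, 2), Q)))
Mul(-308, Add(Function('P')(Function('F')(-2, J), 18), Function('U')(10))) = Mul(-308, Add(-3, Add(Rational(-9, 8), Mul(Rational(-1, 2), 10)))) = Mul(-308, Add(-3, Add(Rational(-9, 8), -5))) = Mul(-308, Add(-3, Rational(-49, 8))) = Mul(-308, Rational(-73, 8)) = Rational(5621, 2)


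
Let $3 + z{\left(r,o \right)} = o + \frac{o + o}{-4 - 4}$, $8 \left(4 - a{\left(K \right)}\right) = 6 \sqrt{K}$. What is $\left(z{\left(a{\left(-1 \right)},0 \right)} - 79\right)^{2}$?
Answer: $6724$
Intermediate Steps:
$a{\left(K \right)} = 4 - \frac{3 \sqrt{K}}{4}$ ($a{\left(K \right)} = 4 - \frac{6 \sqrt{K}}{8} = 4 - \frac{3 \sqrt{K}}{4}$)
$z{\left(r,o \right)} = -3 + \frac{3 o}{4}$ ($z{\left(r,o \right)} = -3 + \left(o + \frac{o + o}{-4 - 4}\right) = -3 + \left(o + \frac{2 o}{-8}\right) = -3 + \left(o + 2 o \left(- \frac{1}{8}\right)\right) = -3 + \left(o - \frac{o}{4}\right) = -3 + \frac{3 o}{4}$)
$\left(z{\left(a{\left(-1 \right)},0 \right)} - 79\right)^{2} = \left(\left(-3 + \frac{3}{4} \cdot 0\right) - 79\right)^{2} = \left(\left(-3 + 0\right) - 79\right)^{2} = \left(-3 - 79\right)^{2} = \left(-82\right)^{2} = 6724$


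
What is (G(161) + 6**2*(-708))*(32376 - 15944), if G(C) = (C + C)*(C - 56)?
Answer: 136747104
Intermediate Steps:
G(C) = 2*C*(-56 + C) (G(C) = (2*C)*(-56 + C) = 2*C*(-56 + C))
(G(161) + 6**2*(-708))*(32376 - 15944) = (2*161*(-56 + 161) + 6**2*(-708))*(32376 - 15944) = (2*161*105 + 36*(-708))*16432 = (33810 - 25488)*16432 = 8322*16432 = 136747104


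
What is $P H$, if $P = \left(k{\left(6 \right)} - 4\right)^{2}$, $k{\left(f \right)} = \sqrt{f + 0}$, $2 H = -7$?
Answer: $-77 + 28 \sqrt{6} \approx -8.4143$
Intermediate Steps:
$H = - \frac{7}{2}$ ($H = \frac{1}{2} \left(-7\right) = - \frac{7}{2} \approx -3.5$)
$k{\left(f \right)} = \sqrt{f}$
$P = \left(-4 + \sqrt{6}\right)^{2}$ ($P = \left(\sqrt{6} - 4\right)^{2} = \left(-4 + \sqrt{6}\right)^{2} \approx 2.4041$)
$P H = \left(4 - \sqrt{6}\right)^{2} \left(- \frac{7}{2}\right) = - \frac{7 \left(4 - \sqrt{6}\right)^{2}}{2}$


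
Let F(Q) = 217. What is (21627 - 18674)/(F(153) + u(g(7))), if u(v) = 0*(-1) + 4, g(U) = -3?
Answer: 2953/221 ≈ 13.362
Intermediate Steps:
u(v) = 4 (u(v) = 0 + 4 = 4)
(21627 - 18674)/(F(153) + u(g(7))) = (21627 - 18674)/(217 + 4) = 2953/221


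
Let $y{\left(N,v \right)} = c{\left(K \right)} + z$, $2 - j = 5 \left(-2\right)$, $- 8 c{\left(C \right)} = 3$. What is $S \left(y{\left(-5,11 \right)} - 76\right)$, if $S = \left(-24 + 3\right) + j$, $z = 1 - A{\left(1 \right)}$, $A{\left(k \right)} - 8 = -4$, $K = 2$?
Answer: $\frac{5715}{8} \approx 714.38$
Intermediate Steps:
$c{\left(C \right)} = - \frac{3}{8}$ ($c{\left(C \right)} = \left(- \frac{1}{8}\right) 3 = - \frac{3}{8}$)
$A{\left(k \right)} = 4$ ($A{\left(k \right)} = 8 - 4 = 4$)
$j = 12$ ($j = 2 - 5 \left(-2\right) = 2 - -10 = 2 + 10 = 12$)
$z = -3$ ($z = 1 - 4 = -3$)
$S = -9$ ($S = \left(-24 + 3\right) + 12 = -21 + 12 = -9$)
$y{\left(N,v \right)} = - \frac{27}{8}$ ($y{\left(N,v \right)} = - \frac{3}{8} - 3 = - \frac{27}{8}$)
$S \left(y{\left(-5,11 \right)} - 76\right) = - 9 \left(- \frac{27}{8} - 76\right) = \left(-9\right) \left(- \frac{635}{8}\right) = \frac{5715}{8}$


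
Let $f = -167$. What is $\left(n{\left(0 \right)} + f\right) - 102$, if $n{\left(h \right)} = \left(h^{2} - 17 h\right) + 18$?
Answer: $-251$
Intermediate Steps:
$n{\left(h \right)} = 18 + h^{2} - 17 h$
$\left(n{\left(0 \right)} + f\right) - 102 = \left(\left(18 + 0^{2} - 0\right) - 167\right) - 102 = \left(\left(18 + 0 + 0\right) - 167\right) - 102 = \left(18 - 167\right) - 102 = -149 - 102 = -251$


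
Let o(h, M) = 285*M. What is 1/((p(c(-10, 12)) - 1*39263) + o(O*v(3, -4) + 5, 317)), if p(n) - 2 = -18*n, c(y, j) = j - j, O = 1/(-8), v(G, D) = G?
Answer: 1/51084 ≈ 1.9576e-5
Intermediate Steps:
O = -1/8 ≈ -0.12500
c(y, j) = 0
p(n) = 2 - 18*n
1/((p(c(-10, 12)) - 1*39263) + o(O*v(3, -4) + 5, 317)) = 1/(((2 - 18*0) - 1*39263) + 285*317) = 1/(((2 + 0) - 39263) + 90345) = 1/((2 - 39263) + 90345) = 1/(-39261 + 90345) = 1/51084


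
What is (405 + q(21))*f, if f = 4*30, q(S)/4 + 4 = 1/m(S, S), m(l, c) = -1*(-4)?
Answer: 46800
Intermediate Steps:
m(l, c) = 4
q(S) = -15 (q(S) = -16 + 4/4 = -16 + 4*(1/4) = -16 + 1 = -15)
f = 120
(405 + q(21))*f = (405 - 15)*120 = 390*120 = 46800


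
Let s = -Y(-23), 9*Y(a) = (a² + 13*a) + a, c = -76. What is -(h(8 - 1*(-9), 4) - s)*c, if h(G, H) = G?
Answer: 3040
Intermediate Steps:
Y(a) = a²/9 + 14*a/9 (Y(a) = ((a² + 13*a) + a)/9 = (a² + 14*a)/9 = a²/9 + 14*a/9)
s = -23 (s = -(-23)*(14 - 23)/9 = -(-23)*(-9)/9 = -1*23 = -23)
-(h(8 - 1*(-9), 4) - s)*c = -((8 - 1*(-9)) - 1*(-23))*(-76) = -((8 + 9) + 23)*(-76) = -(17 + 23)*(-76) = -40*(-76) = -1*(-3040) = 3040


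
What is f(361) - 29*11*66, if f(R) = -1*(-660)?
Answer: -20394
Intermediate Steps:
f(R) = 660
f(361) - 29*11*66 = 660 - 29*11*66 = 660 - 319*66 = 660 - 1*21054 = 660 - 21054 = -20394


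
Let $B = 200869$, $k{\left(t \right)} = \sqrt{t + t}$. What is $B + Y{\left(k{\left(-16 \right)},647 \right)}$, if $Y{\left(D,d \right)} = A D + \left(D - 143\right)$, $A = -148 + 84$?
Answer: $200726 - 252 i \sqrt{2} \approx 2.0073 \cdot 10^{5} - 356.38 i$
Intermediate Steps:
$k{\left(t \right)} = \sqrt{2} \sqrt{t}$ ($k{\left(t \right)} = \sqrt{2 t} = \sqrt{2} \sqrt{t}$)
$A = -64$
$Y{\left(D,d \right)} = -143 - 63 D$ ($Y{\left(D,d \right)} = - 64 D + \left(D - 143\right) = - 64 D + \left(-143 + D\right) = -143 - 63 D$)
$B + Y{\left(k{\left(-16 \right)},647 \right)} = 200869 - \left(143 + 63 \sqrt{2} \sqrt{-16}\right) = 200869 - \left(143 + 63 \sqrt{2} \cdot 4 i\right) = 200869 - \left(143 + 63 \cdot 4 i \sqrt{2}\right) = 200869 - \left(143 + 252 i \sqrt{2}\right) = 200726 - 252 i \sqrt{2}$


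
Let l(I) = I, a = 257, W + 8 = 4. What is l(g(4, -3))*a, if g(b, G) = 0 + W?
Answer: -1028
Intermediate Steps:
W = -4 (W = -8 + 4 = -4)
g(b, G) = -4 (g(b, G) = 0 - 4 = -4)
l(g(4, -3))*a = -4*257 = -1028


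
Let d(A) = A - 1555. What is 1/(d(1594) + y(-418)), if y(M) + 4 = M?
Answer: -1/383 ≈ -0.0026110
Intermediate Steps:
y(M) = -4 + M
d(A) = -1555 + A
1/(d(1594) + y(-418)) = 1/((-1555 + 1594) + (-4 - 418)) = 1/(39 - 422) = 1/(-383) = -1/383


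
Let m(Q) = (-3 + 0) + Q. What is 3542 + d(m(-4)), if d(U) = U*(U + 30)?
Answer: 3381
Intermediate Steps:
m(Q) = -3 + Q
d(U) = U*(30 + U)
3542 + d(m(-4)) = 3542 + (-3 - 4)*(30 + (-3 - 4)) = 3542 - 7*(30 - 7) = 3542 - 7*23 = 3542 - 161 = 3381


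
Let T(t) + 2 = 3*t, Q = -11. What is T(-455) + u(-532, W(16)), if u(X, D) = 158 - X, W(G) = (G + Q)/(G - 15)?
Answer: -677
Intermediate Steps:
T(t) = -2 + 3*t
W(G) = (-11 + G)/(-15 + G) (W(G) = (G - 11)/(G - 15) = (-11 + G)/(-15 + G))
T(-455) + u(-532, W(16)) = (-2 + 3*(-455)) + (158 - 1*(-532)) = (-2 - 1365) + (158 + 532) = -1367 + 690 = -677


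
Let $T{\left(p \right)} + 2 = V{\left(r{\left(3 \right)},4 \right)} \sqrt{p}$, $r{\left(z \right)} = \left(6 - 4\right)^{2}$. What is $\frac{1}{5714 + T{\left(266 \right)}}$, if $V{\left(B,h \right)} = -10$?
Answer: $\frac{102}{582149} + \frac{5 \sqrt{266}}{16300172} \approx 0.00018022$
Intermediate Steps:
$r{\left(z \right)} = 4$ ($r{\left(z \right)} = 2^{2} = 4$)
$T{\left(p \right)} = -2 - 10 \sqrt{p}$
$\frac{1}{5714 + T{\left(266 \right)}} = \frac{1}{5714 - \left(2 + 10 \sqrt{266}\right)} = \frac{1}{5712 - 10 \sqrt{266}}$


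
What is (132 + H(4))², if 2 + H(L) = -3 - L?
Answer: 15129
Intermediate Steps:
H(L) = -5 - L (H(L) = -2 + (-3 - L) = -5 - L)
(132 + H(4))² = (132 + (-5 - 1*4))² = (132 + (-5 - 4))² = (132 - 9)² = 123² = 15129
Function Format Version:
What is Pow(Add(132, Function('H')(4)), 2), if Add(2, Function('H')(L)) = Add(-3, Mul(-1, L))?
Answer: 15129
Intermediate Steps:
Function('H')(L) = Add(-5, Mul(-1, L)) (Function('H')(L) = Add(-2, Add(-3, Mul(-1, L))) = Add(-5, Mul(-1, L)))
Pow(Add(132, Function('H')(4)), 2) = Pow(Add(132, Add(-5, Mul(-1, 4))), 2) = Pow(Add(132, Add(-5, -4)), 2) = Pow(Add(132, -9), 2) = Pow(123, 2) = 15129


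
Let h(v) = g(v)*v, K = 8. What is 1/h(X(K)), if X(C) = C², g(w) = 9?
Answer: 1/576 ≈ 0.0017361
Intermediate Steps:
h(v) = 9*v
1/h(X(K)) = 1/(9*8²) = 1/(9*64) = 1/576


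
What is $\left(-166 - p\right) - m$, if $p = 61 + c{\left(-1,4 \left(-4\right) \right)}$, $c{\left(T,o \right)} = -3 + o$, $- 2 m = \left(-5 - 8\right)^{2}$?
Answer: $- \frac{247}{2} \approx -123.5$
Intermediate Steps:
$m = - \frac{169}{2}$ ($m = - \frac{\left(-5 - 8\right)^{2}}{2} = - \frac{\left(-13\right)^{2}}{2} = \left(- \frac{1}{2}\right) 169 = - \frac{169}{2} \approx -84.5$)
$p = 42$ ($p = 61 + \left(-3 + 4 \left(-4\right)\right) = 61 - 19 = 42$)
$\left(-166 - p\right) - m = \left(-166 - 42\right) - - \frac{169}{2} = \left(-166 - 42\right) + \frac{169}{2} = -208 + \frac{169}{2} = - \frac{247}{2}$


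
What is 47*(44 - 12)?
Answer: 1504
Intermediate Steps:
47*(44 - 12) = 47*32 = 1504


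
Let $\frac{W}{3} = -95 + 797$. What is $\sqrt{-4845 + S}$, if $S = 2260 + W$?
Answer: $i \sqrt{479} \approx 21.886 i$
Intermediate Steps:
$W = 2106$ ($W = 3 \left(-95 + 797\right) = 3 \cdot 702 = 2106$)
$S = 4366$ ($S = 2260 + 2106 = 4366$)
$\sqrt{-4845 + S} = \sqrt{-4845 + 4366} = \sqrt{-479} = i \sqrt{479}$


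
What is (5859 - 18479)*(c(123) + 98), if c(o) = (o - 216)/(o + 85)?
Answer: -64018105/52 ≈ -1.2311e+6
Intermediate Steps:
c(o) = (-216 + o)/(85 + o)
(5859 - 18479)*(c(123) + 98) = (5859 - 18479)*((-216 + 123)/(85 + 123) + 98) = -12620*(-93/208 + 98) = -12620*20291/208 = -64018105/52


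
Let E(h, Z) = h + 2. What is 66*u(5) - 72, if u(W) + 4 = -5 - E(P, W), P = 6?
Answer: -1194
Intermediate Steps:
E(h, Z) = 2 + h
u(W) = -17 (u(W) = -4 + (-5 - (2 + 6)) = -4 + (-5 - 1*8) = -4 + (-5 - 8) = -4 - 13 = -17)
66*u(5) - 72 = 66*(-17) - 72 = -1122 - 72 = -1194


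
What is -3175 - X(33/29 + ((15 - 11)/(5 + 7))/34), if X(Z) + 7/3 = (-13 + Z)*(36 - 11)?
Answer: -2836091/986 ≈ -2876.4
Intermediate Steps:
X(Z) = -982/3 + 25*Z (X(Z) = -7/3 + (-13 + Z)*(36 - 11) = -7/3 + (-13 + Z)*25 = -7/3 + (-325 + 25*Z) = -982/3 + 25*Z)
-3175 - X(33/29 + ((15 - 11)/(5 + 7))/34) = -3175 - (-982/3 + 25*(33/29 + ((15 - 11)/(5 + 7))/34)) = -3175 - (-982/3 + 25*(33*(1/29) + (4/12)*(1/34))) = -3175 - (-982/3 + 25*(33/29 + (4*(1/12))*(1/34))) = -3175 - (-982/3 + 25*(33/29 + (1/3)*(1/34))) = -3175 - (-982/3 + 25*(33/29 + 1/102)) = -3175 - (-982/3 + 25*(3395/2958)) = -3175 - (-982/3 + 84875/2958) = -3175 - 1*(-294459/986) = -3175 + 294459/986 = -2836091/986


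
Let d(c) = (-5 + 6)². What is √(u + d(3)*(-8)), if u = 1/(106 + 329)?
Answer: 7*I*√30885/435 ≈ 2.828*I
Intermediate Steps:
d(c) = 1 (d(c) = 1² = 1)
u = 1/435 ≈ 0.0022989
√(u + d(3)*(-8)) = √(1/435 + 1*(-8)) = √(1/435 - 8) = √(-3479/435) = 7*I*√30885/435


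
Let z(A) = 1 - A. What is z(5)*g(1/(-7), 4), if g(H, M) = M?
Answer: -16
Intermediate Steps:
z(5)*g(1/(-7), 4) = (1 - 1*5)*4 = (1 - 5)*4 = -4*4 = -16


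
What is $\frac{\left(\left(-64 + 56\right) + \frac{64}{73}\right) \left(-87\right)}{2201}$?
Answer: $\frac{45240}{160673} \approx 0.28157$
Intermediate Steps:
$\frac{\left(\left(-64 + 56\right) + \frac{64}{73}\right) \left(-87\right)}{2201} = \left(-8 + 64 \cdot \frac{1}{73}\right) \left(-87\right) \frac{1}{2201} = \left(-8 + \frac{64}{73}\right) \left(-87\right) \frac{1}{2201} = \left(- \frac{520}{73}\right) \left(-87\right) \frac{1}{2201} = \frac{45240}{73} \cdot \frac{1}{2201} = \frac{45240}{160673}$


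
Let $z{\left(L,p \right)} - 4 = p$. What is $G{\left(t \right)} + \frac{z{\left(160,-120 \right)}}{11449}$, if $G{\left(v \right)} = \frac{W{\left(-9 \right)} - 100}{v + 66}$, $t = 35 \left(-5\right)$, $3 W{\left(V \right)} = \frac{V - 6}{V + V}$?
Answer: $\frac{20323363}{22462938} \approx 0.90475$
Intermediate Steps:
$W{\left(V \right)} = \frac{-6 + V}{6 V}$ ($W{\left(V \right)} = \frac{\left(V - 6\right) \frac{1}{V + V}}{3} = \frac{\left(-6 + V\right) \frac{1}{2 V}}{3} = \frac{\frac{1}{2} \frac{1}{V} \left(-6 + V\right)}{3} = \frac{-6 + V}{6 V}$)
$z{\left(L,p \right)} = 4 + p$
$t = -175$
$G{\left(v \right)} = - \frac{1795}{18 \left(66 + v\right)}$ ($G{\left(v \right)} = \frac{\frac{-6 - 9}{6 \left(-9\right)} - 100}{v + 66} = \frac{\frac{1}{6} \left(- \frac{1}{9}\right) \left(-15\right) - 100}{66 + v} = \frac{\frac{5}{18} - 100}{66 + v} = - \frac{1795}{18 \left(66 + v\right)}$)
$G{\left(t \right)} + \frac{z{\left(160,-120 \right)}}{11449} = - \frac{1795}{1188 + 18 \left(-175\right)} + \frac{4 - 120}{11449} = - \frac{1795}{1188 - 3150} - \frac{116}{11449} = - \frac{1795}{-1962} - \frac{116}{11449} = \left(-1795\right) \left(- \frac{1}{1962}\right) - \frac{116}{11449} = \frac{1795}{1962} - \frac{116}{11449} = \frac{20323363}{22462938}$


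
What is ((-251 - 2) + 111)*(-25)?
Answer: 3550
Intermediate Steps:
((-251 - 2) + 111)*(-25) = (-253 + 111)*(-25) = -142*(-25) = 3550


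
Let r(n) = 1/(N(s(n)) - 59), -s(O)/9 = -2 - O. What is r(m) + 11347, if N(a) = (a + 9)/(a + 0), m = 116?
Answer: 77647403/6843 ≈ 11347.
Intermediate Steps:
s(O) = 18 + 9*O (s(O) = -9*(-2 - O) = 18 + 9*O)
N(a) = (9 + a)/a
r(n) = 1/(-59 + (27 + 9*n)/(18 + 9*n)) (r(n) = 1/((9 + (18 + 9*n))/(18 + 9*n) - 59) = 1/((27 + 9*n)/(18 + 9*n) - 59) = 1/(-59 + (27 + 9*n)/(18 + 9*n)))
r(m) + 11347 = (-2 - 1*116)/(115 + 58*116) + 11347 = (-2 - 116)/(115 + 6728) + 11347 = -118/6843 + 11347 = 77647403/6843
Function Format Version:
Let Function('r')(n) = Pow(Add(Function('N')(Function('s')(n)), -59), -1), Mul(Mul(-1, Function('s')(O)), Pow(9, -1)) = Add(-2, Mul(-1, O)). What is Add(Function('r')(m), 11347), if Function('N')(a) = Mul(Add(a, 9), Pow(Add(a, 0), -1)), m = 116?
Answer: Rational(77647403, 6843) ≈ 11347.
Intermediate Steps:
Function('s')(O) = Add(18, Mul(9, O)) (Function('s')(O) = Mul(-9, Add(-2, Mul(-1, O))) = Add(18, Mul(9, O)))
Function('N')(a) = Mul(Pow(a, -1), Add(9, a)) (Function('N')(a) = Mul(Add(9, a), Pow(a, -1)) = Mul(Pow(a, -1), Add(9, a)))
Function('r')(n) = Pow(Add(-59, Mul(Pow(Add(18, Mul(9, n)), -1), Add(27, Mul(9, n)))), -1) (Function('r')(n) = Pow(Add(Mul(Pow(Add(18, Mul(9, n)), -1), Add(9, Add(18, Mul(9, n)))), -59), -1) = Pow(Add(Mul(Pow(Add(18, Mul(9, n)), -1), Add(27, Mul(9, n))), -59), -1) = Pow(Add(-59, Mul(Pow(Add(18, Mul(9, n)), -1), Add(27, Mul(9, n)))), -1))
Add(Function('r')(m), 11347) = Add(Mul(Pow(Add(115, Mul(58, 116)), -1), Add(-2, Mul(-1, 116))), 11347) = Add(Mul(Pow(Add(115, 6728), -1), Add(-2, -116)), 11347) = Add(Mul(Pow(6843, -1), -118), 11347) = Add(Mul(Rational(1, 6843), -118), 11347) = Add(Rational(-118, 6843), 11347) = Rational(77647403, 6843)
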